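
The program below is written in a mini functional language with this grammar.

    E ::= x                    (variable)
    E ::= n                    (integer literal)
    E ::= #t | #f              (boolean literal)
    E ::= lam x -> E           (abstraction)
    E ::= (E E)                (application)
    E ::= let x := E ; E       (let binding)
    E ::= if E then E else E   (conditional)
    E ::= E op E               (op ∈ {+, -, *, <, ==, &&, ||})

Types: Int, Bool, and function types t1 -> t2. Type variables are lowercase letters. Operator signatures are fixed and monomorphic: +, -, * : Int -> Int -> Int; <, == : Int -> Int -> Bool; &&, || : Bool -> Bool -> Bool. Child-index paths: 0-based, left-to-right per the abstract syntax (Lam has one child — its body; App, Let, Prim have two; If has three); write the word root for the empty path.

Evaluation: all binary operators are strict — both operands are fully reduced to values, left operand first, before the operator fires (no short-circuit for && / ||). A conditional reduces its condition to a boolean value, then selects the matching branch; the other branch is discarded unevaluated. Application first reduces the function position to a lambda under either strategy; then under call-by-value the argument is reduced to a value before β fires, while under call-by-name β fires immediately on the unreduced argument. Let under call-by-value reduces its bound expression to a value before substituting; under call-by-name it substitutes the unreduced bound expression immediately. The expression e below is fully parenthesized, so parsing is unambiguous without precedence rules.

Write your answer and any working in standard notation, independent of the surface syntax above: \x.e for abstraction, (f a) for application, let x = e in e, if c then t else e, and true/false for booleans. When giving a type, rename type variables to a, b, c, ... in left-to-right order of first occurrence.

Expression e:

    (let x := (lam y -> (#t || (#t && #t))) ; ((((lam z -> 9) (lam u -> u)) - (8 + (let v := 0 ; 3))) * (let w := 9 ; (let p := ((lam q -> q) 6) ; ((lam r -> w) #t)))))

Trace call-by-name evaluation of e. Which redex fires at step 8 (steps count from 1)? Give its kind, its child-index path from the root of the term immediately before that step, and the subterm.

Answer: beta at 1 : ((\r.9) true)

Derivation:
step 0: (let x = (\y.(true || (true && true))) in ((((\z.9) (\u.u)) - (8 + (let v = 0 in 3))) * (let w = 9 in (let p = ((\q.q) 6) in ((\r.w) true)))))
step 1: [let@root] ((((\z.9) (\u.u)) - (8 + (let v = 0 in 3))) * (let w = 9 in (let p = ((\q.q) 6) in ((\r.w) true))))
step 2: [beta@0.0] ((9 - (8 + (let v = 0 in 3))) * (let w = 9 in (let p = ((\q.q) 6) in ((\r.w) true))))
step 3: [let@0.1.1] ((9 - (8 + 3)) * (let w = 9 in (let p = ((\q.q) 6) in ((\r.w) true))))
step 4: [delta@0.1] ((9 - 11) * (let w = 9 in (let p = ((\q.q) 6) in ((\r.w) true))))
step 5: [delta@0] (-2 * (let w = 9 in (let p = ((\q.q) 6) in ((\r.w) true))))
step 6: [let@1] (-2 * (let p = ((\q.q) 6) in ((\r.9) true)))
step 7: [let@1] (-2 * ((\r.9) true))
step 8: [beta@1] (-2 * 9)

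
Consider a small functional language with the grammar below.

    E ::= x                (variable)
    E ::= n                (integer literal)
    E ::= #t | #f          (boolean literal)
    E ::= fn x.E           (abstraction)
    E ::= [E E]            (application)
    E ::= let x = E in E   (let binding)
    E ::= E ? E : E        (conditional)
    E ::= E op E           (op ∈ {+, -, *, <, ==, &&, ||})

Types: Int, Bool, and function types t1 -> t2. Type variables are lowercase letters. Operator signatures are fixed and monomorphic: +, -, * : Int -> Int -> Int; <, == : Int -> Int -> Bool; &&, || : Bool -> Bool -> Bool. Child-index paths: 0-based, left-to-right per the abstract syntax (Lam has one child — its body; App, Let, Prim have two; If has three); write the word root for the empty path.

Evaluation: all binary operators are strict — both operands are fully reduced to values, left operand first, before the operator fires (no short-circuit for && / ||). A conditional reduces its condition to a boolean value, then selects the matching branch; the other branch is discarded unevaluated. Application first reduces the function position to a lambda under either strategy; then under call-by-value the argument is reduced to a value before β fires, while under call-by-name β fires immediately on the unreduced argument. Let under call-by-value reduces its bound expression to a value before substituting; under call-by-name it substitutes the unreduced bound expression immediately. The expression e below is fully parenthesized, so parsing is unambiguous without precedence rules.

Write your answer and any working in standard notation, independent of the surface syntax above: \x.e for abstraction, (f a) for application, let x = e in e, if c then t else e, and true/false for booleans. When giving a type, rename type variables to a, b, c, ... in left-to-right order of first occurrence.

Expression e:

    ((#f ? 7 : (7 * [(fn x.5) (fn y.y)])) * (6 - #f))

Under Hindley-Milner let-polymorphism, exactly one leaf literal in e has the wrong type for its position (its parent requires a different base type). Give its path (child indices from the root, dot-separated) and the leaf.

Answer: 1.1 : false

Derivation:
  unify Bool ~ Bool
  unify Int ~ Int
\x._ : a -> Int
y : b
\y._ : b -> b
  unify a -> Int ~ (b -> b) -> c
  unify a ~ b -> b
  unify Int ~ c
_ _ : Int
  unify Int ~ Int
  unify Int ~ Int
  unify Int ~ Int
  unify Int ~ Int
  unify Bool ~ Int
  FAIL: mismatch Bool ~ Int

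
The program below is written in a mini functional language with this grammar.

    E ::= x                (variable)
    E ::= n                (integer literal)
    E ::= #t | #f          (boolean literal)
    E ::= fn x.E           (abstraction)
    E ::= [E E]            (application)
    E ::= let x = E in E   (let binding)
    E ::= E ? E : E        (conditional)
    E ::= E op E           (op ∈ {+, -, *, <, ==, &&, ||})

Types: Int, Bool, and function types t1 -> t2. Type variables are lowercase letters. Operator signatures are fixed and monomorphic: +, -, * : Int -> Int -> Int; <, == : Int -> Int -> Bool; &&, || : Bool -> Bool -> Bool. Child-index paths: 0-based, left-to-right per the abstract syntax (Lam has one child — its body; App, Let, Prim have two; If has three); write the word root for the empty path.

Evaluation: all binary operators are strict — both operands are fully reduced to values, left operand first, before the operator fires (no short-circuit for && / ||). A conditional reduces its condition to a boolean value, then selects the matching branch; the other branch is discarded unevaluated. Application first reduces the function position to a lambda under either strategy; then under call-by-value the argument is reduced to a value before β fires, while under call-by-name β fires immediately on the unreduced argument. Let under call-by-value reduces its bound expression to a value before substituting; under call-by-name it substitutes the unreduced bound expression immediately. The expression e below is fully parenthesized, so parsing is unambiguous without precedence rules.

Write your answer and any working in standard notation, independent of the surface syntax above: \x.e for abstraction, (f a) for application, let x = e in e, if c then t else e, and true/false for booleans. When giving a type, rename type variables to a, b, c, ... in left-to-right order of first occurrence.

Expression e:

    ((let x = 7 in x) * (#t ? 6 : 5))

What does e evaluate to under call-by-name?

Trace:
step 0: ((let x = 7 in x) * (if true then 6 else 5))
step 1: [let@0] (7 * (if true then 6 else 5))
step 2: [if@1] (7 * 6)
step 3: [delta@root] 42

Answer: 42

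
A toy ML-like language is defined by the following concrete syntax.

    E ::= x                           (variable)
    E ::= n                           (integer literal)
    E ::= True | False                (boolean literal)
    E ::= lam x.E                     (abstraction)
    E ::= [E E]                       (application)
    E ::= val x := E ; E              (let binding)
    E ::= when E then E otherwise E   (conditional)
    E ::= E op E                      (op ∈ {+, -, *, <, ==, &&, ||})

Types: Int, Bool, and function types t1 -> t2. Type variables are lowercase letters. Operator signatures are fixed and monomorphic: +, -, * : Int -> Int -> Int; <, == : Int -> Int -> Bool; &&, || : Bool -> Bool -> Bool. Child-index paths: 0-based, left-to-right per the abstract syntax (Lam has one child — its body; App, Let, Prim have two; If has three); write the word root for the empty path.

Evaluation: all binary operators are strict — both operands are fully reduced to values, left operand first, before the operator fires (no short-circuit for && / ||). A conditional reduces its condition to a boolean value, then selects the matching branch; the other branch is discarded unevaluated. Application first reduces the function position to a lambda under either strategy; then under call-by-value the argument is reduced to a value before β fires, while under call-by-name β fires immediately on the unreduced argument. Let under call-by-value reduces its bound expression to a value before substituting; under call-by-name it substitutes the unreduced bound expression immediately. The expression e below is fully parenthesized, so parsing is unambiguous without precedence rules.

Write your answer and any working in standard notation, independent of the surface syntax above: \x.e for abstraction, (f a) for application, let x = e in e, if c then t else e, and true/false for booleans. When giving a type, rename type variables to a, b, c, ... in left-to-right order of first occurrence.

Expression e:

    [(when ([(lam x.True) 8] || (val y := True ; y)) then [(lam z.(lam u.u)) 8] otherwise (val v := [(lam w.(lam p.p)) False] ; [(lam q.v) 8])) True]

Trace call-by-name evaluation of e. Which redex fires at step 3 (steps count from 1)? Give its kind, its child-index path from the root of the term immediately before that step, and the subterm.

Answer: delta at 0.0 : (true || true)

Derivation:
step 0: ((if (((\x.true) 8) || (let y = true in y)) then ((\z.(\u.u)) 8) else (let v = ((\w.(\p.p)) false) in ((\q.v) 8))) true)
step 1: [beta@0.0.0] ((if (true || (let y = true in y)) then ((\z.(\u.u)) 8) else (let v = ((\w.(\p.p)) false) in ((\q.v) 8))) true)
step 2: [let@0.0.1] ((if (true || true) then ((\z.(\u.u)) 8) else (let v = ((\w.(\p.p)) false) in ((\q.v) 8))) true)
step 3: [delta@0.0] ((if true then ((\z.(\u.u)) 8) else (let v = ((\w.(\p.p)) false) in ((\q.v) 8))) true)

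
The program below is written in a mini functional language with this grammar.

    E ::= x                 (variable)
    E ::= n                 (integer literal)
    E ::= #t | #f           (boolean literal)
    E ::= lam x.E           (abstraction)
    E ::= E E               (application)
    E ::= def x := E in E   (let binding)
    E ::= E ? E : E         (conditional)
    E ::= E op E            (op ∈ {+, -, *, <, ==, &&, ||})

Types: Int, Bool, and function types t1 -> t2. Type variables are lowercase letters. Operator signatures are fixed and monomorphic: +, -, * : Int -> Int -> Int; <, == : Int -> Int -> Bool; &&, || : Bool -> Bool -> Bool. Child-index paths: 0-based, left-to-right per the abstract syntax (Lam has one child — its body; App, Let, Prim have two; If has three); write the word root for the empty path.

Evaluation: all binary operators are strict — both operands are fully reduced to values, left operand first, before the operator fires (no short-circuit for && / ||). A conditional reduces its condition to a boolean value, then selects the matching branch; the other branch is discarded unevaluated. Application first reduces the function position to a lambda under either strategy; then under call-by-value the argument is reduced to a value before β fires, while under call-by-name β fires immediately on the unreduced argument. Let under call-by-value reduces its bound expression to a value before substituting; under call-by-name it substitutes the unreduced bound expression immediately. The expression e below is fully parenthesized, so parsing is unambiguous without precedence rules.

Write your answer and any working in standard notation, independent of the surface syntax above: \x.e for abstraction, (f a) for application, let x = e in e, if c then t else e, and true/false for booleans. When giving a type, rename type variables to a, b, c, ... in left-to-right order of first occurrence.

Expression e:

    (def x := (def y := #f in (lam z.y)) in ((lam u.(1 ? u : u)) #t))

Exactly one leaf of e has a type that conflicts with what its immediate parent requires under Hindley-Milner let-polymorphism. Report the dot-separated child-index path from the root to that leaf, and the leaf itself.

Trace:
let y : Bool
y : Bool
\z._ : a -> Bool
let x : forall. a -> Bool
  unify Int ~ Bool
  FAIL: mismatch Int ~ Bool

Answer: 1.0.0.0 : 1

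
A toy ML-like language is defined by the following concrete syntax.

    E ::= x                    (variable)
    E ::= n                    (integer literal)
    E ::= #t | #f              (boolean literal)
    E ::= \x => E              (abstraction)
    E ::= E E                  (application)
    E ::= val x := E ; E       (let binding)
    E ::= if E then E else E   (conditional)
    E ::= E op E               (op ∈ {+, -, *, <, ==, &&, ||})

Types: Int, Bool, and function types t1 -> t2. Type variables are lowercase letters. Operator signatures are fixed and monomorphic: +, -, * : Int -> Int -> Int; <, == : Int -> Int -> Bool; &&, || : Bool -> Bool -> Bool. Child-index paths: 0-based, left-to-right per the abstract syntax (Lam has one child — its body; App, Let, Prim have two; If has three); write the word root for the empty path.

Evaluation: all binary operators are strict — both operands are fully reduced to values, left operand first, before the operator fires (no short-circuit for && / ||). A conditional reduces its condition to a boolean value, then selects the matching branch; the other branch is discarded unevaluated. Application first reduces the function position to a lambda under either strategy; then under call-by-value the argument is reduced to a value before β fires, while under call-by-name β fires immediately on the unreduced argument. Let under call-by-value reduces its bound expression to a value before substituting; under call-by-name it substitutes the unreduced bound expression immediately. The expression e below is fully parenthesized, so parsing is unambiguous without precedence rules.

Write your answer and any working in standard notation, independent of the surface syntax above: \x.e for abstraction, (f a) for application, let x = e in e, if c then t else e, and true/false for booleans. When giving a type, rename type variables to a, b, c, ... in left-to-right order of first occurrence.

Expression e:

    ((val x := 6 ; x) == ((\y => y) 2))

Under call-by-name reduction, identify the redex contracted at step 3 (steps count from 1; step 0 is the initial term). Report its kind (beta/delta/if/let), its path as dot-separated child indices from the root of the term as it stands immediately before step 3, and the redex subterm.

Trace:
step 0: ((let x = 6 in x) == ((\y.y) 2))
step 1: [let@0] (6 == ((\y.y) 2))
step 2: [beta@1] (6 == 2)
step 3: [delta@root] false

Answer: delta at root : (6 == 2)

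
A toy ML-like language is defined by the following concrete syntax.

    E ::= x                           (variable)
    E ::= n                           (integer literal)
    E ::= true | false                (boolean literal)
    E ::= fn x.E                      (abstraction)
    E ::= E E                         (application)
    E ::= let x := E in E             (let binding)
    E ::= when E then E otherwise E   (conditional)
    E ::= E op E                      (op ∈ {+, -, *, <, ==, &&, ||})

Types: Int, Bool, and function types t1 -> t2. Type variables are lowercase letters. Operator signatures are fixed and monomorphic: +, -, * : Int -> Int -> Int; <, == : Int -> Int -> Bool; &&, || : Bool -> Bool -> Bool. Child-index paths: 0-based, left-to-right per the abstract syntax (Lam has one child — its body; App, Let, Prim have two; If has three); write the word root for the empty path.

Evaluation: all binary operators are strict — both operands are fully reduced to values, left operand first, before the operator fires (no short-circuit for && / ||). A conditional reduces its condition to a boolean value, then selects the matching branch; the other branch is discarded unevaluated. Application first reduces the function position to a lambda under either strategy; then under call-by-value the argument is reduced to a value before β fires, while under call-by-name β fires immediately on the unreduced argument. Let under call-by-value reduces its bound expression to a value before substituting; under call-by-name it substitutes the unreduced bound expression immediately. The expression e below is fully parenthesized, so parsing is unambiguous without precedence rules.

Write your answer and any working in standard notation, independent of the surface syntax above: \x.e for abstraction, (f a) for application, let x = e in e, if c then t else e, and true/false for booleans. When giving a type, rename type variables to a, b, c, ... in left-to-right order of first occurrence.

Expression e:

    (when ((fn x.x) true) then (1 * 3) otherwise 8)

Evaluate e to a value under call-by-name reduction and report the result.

Trace:
step 0: (if ((\x.x) true) then (1 * 3) else 8)
step 1: [beta@0] (if true then (1 * 3) else 8)
step 2: [if@root] (1 * 3)
step 3: [delta@root] 3

Answer: 3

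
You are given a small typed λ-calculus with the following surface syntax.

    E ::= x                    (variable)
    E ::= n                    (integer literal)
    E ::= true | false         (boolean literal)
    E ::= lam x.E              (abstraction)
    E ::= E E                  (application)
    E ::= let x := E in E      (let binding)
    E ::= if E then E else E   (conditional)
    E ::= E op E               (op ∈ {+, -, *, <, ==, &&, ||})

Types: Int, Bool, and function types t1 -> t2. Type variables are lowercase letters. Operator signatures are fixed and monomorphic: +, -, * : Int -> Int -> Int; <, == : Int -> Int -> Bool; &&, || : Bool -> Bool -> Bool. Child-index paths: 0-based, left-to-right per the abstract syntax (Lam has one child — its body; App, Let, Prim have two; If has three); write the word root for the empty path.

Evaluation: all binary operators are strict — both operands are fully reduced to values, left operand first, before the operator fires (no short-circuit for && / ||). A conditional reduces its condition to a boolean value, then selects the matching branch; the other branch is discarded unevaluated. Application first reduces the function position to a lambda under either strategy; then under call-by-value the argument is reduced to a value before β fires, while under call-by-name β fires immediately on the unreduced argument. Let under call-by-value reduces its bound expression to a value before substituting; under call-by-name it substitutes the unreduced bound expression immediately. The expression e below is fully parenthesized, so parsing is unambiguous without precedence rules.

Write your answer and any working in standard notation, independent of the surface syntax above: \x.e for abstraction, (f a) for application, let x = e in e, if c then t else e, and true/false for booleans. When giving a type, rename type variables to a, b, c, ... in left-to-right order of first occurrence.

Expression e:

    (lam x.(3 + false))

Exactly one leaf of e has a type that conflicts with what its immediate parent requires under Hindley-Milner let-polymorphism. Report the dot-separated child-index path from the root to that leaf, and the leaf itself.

Derivation:
  unify Int ~ Int
  unify Bool ~ Int
  FAIL: mismatch Bool ~ Int

Answer: 0.1 : false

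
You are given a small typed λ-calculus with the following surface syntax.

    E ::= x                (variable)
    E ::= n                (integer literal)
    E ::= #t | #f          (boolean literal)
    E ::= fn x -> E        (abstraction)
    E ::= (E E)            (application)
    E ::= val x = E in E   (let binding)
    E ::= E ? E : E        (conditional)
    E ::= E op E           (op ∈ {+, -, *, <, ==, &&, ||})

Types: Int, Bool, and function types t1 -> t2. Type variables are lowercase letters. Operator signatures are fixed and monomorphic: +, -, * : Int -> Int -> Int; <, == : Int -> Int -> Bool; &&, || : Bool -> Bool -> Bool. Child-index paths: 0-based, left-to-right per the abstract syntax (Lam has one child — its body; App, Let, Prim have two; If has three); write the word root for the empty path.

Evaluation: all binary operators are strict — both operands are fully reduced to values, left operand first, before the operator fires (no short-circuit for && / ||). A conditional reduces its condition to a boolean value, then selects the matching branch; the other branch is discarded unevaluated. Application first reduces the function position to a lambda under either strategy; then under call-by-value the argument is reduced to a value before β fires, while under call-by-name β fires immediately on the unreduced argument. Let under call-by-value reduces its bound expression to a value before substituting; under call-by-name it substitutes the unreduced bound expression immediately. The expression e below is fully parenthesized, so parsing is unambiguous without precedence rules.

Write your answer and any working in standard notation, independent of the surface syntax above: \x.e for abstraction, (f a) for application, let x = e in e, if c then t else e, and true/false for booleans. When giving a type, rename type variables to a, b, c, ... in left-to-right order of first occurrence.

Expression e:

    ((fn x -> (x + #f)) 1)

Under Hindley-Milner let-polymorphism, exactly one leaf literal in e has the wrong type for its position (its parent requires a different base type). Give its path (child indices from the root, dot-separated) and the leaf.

Answer: 0.0.1 : false

Trace:
x : a
  unify a ~ Int
  unify Bool ~ Int
  FAIL: mismatch Bool ~ Int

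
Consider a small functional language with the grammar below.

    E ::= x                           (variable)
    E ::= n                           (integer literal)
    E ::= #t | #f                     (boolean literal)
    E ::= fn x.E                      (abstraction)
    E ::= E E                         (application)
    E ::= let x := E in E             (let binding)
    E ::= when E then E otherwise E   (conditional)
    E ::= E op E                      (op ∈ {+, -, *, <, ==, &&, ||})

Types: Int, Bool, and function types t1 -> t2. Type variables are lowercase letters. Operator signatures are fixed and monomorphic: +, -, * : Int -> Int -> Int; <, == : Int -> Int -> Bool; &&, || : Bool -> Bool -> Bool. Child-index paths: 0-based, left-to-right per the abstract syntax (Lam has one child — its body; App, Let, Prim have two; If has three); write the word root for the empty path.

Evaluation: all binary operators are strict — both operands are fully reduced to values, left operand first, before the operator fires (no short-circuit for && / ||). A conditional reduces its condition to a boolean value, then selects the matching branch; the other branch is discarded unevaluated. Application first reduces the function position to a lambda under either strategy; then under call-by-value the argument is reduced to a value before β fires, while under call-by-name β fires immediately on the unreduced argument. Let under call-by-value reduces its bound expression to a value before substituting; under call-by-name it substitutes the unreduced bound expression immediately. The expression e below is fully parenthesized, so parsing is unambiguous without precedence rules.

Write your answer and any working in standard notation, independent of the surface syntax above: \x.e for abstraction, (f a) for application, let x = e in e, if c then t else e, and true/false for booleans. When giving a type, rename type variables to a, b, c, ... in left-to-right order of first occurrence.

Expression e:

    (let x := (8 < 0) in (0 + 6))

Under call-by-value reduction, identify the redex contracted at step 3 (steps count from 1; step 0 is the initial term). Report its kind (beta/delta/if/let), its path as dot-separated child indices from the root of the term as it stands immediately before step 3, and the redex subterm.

Answer: delta at root : (0 + 6)

Derivation:
step 0: (let x = (8 < 0) in (0 + 6))
step 1: [delta@0] (let x = false in (0 + 6))
step 2: [let@root] (0 + 6)
step 3: [delta@root] 6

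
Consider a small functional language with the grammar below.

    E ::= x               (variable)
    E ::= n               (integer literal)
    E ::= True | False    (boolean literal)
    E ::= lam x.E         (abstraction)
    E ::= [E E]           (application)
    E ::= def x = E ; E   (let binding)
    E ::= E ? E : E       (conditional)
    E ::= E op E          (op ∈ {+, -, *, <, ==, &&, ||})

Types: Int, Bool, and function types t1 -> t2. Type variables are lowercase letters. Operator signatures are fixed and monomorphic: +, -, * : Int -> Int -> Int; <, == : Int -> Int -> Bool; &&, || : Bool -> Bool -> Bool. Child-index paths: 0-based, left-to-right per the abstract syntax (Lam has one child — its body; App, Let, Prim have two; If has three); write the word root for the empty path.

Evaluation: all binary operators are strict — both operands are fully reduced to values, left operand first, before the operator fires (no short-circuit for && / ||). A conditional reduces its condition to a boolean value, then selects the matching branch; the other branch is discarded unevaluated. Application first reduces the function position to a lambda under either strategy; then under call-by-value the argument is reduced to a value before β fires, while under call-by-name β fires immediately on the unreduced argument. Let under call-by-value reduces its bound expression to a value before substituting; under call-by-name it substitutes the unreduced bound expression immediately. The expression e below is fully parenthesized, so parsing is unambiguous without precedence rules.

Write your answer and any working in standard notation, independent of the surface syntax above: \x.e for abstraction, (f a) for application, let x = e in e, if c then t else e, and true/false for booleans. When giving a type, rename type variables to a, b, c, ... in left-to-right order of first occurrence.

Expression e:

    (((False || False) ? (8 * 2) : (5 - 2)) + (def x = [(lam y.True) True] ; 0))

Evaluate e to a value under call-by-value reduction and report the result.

Answer: 3

Derivation:
step 0: ((if (false || false) then (8 * 2) else (5 - 2)) + (let x = ((\y.true) true) in 0))
step 1: [delta@0.0] ((if false then (8 * 2) else (5 - 2)) + (let x = ((\y.true) true) in 0))
step 2: [if@0] ((5 - 2) + (let x = ((\y.true) true) in 0))
step 3: [delta@0] (3 + (let x = ((\y.true) true) in 0))
step 4: [beta@1.0] (3 + (let x = true in 0))
step 5: [let@1] (3 + 0)
step 6: [delta@root] 3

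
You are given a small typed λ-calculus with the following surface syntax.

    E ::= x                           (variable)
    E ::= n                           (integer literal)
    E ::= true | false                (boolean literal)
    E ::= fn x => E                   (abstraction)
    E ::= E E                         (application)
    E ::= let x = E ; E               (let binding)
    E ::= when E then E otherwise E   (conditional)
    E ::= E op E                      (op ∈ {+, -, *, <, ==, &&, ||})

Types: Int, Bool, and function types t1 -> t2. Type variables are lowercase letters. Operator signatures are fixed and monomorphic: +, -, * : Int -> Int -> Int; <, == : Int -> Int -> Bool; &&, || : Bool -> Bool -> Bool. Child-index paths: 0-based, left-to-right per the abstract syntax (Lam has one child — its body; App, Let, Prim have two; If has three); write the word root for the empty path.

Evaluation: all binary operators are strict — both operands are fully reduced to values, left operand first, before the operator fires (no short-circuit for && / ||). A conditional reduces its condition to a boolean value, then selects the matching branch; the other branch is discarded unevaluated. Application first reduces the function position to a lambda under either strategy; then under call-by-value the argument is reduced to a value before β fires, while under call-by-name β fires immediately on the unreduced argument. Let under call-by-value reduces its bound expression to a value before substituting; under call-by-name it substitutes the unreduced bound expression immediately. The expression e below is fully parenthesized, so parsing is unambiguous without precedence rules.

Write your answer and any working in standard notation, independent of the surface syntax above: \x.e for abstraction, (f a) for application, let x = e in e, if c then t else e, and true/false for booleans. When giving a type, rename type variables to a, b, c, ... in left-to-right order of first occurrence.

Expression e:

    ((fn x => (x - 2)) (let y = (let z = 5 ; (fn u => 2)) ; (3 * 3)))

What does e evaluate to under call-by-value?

Answer: 7

Working:
step 0: ((\x.(x - 2)) (let y = (let z = 5 in (\u.2)) in (3 * 3)))
step 1: [let@1.0] ((\x.(x - 2)) (let y = (\u.2) in (3 * 3)))
step 2: [let@1] ((\x.(x - 2)) (3 * 3))
step 3: [delta@1] ((\x.(x - 2)) 9)
step 4: [beta@root] (9 - 2)
step 5: [delta@root] 7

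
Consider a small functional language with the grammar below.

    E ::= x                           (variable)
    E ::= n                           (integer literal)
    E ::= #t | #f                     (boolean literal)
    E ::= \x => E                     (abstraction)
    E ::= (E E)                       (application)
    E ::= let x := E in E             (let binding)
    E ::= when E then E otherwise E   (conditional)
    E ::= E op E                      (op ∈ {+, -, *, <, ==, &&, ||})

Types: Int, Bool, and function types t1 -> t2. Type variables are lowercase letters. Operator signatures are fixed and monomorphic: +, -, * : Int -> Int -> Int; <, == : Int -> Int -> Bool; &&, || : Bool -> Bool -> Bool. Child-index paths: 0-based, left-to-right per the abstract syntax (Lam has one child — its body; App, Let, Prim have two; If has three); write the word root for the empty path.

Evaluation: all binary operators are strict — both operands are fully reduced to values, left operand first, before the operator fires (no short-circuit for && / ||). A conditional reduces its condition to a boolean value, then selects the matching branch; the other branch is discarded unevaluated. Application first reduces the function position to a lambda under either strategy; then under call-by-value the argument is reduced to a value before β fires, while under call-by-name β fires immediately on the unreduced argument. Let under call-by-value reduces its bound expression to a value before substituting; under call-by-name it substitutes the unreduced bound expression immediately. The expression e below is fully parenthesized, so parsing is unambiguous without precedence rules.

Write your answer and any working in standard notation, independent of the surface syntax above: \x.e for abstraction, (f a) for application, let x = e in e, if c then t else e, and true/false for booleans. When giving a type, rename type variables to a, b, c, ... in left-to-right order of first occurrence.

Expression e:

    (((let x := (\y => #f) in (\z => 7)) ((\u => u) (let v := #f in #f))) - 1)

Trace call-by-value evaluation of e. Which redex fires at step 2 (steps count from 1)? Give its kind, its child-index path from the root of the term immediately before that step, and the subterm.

Trace:
step 0: (((let x = (\y.false) in (\z.7)) ((\u.u) (let v = false in false))) - 1)
step 1: [let@0.0] (((\z.7) ((\u.u) (let v = false in false))) - 1)
step 2: [let@0.1.1] (((\z.7) ((\u.u) false)) - 1)

Answer: let at 0.1.1 : (let v = false in false)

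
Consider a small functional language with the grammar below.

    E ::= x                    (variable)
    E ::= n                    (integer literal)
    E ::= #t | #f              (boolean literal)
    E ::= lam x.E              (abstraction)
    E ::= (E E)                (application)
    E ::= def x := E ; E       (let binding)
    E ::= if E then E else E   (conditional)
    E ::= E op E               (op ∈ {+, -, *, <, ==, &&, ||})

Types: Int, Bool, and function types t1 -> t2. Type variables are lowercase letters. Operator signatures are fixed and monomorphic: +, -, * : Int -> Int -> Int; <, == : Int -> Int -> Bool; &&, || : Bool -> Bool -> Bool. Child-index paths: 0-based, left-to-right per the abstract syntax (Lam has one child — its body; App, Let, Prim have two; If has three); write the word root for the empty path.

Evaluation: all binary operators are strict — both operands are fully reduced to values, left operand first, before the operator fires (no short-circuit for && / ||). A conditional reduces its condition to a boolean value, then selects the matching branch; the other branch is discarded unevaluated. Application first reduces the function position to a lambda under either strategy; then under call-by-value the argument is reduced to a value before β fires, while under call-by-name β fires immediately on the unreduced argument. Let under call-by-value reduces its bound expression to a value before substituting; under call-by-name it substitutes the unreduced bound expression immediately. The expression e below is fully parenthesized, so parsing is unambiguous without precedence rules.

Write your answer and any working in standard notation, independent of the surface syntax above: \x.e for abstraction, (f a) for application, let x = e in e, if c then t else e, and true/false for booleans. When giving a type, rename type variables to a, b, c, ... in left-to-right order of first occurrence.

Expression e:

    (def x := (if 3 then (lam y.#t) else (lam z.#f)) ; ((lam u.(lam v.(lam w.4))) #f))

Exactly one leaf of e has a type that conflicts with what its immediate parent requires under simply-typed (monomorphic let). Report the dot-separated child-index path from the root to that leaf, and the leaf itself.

Working:
  unify Int ~ Bool
  FAIL: mismatch Int ~ Bool

Answer: 0.0 : 3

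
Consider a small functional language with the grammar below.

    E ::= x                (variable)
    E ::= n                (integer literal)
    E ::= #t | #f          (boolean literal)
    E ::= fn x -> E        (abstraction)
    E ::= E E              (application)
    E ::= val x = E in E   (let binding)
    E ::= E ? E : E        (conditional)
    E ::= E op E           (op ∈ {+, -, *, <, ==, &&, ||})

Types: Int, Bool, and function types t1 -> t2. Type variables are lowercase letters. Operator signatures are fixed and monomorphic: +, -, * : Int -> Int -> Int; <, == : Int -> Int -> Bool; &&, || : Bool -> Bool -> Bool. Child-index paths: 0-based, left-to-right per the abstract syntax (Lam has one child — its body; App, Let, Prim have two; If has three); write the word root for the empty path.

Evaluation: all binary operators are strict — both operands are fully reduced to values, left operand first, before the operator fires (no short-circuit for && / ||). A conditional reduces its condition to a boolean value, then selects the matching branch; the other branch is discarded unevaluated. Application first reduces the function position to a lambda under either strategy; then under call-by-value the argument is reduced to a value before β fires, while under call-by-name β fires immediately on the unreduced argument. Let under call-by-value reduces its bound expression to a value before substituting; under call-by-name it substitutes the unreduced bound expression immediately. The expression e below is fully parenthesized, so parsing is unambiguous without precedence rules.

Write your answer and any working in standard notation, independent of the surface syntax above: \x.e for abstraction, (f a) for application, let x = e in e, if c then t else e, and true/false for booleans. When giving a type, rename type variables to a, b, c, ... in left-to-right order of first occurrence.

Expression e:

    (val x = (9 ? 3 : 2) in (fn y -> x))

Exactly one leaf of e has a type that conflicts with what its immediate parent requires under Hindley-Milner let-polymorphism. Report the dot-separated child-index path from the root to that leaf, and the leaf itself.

Derivation:
  unify Int ~ Bool
  FAIL: mismatch Int ~ Bool

Answer: 0.0 : 9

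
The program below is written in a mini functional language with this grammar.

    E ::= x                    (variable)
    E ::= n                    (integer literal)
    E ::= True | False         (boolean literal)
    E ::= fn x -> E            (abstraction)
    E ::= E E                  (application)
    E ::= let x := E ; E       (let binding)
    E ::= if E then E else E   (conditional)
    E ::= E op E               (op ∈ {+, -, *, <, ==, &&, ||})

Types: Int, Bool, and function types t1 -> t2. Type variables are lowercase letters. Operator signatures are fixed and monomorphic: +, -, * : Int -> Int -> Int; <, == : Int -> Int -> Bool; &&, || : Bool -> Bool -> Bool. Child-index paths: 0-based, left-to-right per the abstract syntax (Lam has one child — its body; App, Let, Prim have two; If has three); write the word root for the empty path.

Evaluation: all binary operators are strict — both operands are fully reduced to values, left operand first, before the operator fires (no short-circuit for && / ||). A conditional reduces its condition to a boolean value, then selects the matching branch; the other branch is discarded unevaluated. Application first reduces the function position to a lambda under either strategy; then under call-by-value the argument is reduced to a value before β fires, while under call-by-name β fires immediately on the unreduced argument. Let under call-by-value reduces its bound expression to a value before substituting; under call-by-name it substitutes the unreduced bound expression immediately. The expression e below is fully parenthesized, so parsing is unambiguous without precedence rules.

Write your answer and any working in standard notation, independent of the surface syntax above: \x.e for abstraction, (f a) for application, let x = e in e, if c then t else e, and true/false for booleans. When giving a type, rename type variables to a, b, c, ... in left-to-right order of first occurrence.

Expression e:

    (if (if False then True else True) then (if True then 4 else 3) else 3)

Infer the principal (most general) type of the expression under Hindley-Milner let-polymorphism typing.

Answer: Int

Working:
  unify Bool ~ Bool
  unify Bool ~ Bool
  unify Bool ~ Bool
  unify Bool ~ Bool
  unify Int ~ Int
  unify Int ~ Int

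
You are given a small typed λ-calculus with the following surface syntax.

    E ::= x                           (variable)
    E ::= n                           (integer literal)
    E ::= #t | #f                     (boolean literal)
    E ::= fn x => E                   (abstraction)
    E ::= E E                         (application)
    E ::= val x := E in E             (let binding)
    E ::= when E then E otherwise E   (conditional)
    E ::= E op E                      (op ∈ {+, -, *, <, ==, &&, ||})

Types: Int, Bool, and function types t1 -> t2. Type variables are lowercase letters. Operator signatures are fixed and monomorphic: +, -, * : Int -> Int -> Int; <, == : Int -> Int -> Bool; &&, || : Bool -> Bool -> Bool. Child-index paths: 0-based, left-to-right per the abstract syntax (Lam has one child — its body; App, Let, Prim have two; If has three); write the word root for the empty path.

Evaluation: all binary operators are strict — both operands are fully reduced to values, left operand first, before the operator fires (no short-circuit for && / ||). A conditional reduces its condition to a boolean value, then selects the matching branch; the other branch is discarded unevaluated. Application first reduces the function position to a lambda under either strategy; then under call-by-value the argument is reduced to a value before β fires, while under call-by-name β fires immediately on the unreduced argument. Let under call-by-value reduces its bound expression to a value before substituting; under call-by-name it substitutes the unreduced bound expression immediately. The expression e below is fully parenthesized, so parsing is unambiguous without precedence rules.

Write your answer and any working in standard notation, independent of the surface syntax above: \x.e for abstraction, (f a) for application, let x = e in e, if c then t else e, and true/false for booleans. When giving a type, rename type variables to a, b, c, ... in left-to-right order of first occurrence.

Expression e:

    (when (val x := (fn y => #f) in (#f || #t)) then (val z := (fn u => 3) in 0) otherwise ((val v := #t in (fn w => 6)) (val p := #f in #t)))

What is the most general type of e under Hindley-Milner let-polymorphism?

Derivation:
\y._ : a -> Bool
let x : forall. a -> Bool
  unify Bool ~ Bool
  unify Bool ~ Bool
  unify Bool ~ Bool
\u._ : b -> Int
let z : forall. b -> Int
let v : Bool
\w._ : c -> Int
let p : Bool
  unify c -> Int ~ Bool -> d
  unify c ~ Bool
  unify Int ~ d
_ _ : Int
  unify Int ~ Int

Answer: Int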